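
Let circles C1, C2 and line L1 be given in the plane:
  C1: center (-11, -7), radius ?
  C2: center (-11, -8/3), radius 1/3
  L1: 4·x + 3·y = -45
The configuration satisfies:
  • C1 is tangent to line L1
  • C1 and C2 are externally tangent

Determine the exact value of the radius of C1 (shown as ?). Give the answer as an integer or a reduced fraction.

4

1. [C1‖L1]  r_C1² − 16 = 0  ⇒  r_C1 = 4 (r>0 drops 1)
2. [ext C1·C2]  r_C1² + (2/3)r_C1 − 56/3 = 0  ⇒  r_C1 = 4 (r>0 drops 1)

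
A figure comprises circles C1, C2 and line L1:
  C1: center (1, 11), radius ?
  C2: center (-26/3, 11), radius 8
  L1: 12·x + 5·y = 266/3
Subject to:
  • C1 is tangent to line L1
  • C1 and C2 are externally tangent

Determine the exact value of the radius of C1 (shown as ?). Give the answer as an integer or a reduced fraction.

5/3

1. [C1‖L1]  r_C1² − 25/9 = 0  ⇒  r_C1 = 5/3 (r>0 drops 1)
2. [ext C1·C2]  r_C1² + 16r_C1 − 265/9 = 0  ⇒  r_C1 = 5/3 (r>0 drops 1)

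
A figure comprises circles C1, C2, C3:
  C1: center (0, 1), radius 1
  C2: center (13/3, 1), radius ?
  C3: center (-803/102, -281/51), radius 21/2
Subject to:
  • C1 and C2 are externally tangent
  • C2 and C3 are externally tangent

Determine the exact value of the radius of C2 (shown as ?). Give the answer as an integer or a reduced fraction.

1. [ext C1·C2]  r_C2² + 2r_C2 − 160/9 = 0  ⇒  r_C2 = 10/3 (r>0 drops 1)
2. [ext C2·C3]  r_C2² + 21r_C2 − 730/9 = 0  ⇒  r_C2 = 10/3 (r>0 drops 1)

10/3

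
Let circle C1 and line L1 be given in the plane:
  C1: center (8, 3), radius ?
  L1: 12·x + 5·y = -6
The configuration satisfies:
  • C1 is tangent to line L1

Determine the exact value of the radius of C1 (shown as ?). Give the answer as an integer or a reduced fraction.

9

1. [C1‖L1]  r_C1² − 81 = 0  ⇒  r_C1 = 9 (r>0 drops 1)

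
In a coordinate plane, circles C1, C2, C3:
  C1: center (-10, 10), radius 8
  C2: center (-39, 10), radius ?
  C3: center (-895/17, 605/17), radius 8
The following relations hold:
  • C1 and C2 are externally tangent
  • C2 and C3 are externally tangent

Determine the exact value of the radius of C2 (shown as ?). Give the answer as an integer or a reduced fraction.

1. [ext C1·C2]  r_C2² + 16r_C2 − 777 = 0  ⇒  r_C2 = 21 (r>0 drops 1)
2. [ext C2·C3]  r_C2² + 16r_C2 − 777 = 0  ⇒  r_C2 = 21 (r>0 drops 1)

21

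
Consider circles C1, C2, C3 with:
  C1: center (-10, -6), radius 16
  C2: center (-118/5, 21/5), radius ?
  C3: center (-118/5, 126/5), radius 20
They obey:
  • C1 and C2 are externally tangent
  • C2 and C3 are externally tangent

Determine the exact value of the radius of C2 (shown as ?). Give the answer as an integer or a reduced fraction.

1

1. [ext C1·C2]  r_C2² + 32r_C2 − 33 = 0  ⇒  r_C2 = 1 (r>0 drops 1)
2. [ext C2·C3]  r_C2² + 40r_C2 − 41 = 0  ⇒  r_C2 = 1 (r>0 drops 1)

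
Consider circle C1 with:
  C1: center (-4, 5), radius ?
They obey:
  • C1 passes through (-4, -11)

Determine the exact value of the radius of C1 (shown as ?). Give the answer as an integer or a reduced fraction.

1. [C1∋P]  r_C1² − 256 = 0  ⇒  r_C1 = 16 (r>0 drops 1)

16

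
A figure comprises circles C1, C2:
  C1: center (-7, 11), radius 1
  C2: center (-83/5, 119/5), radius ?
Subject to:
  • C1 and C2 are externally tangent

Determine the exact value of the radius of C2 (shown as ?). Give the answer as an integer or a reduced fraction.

1. [ext C1·C2]  r_C2² + 2r_C2 − 255 = 0  ⇒  r_C2 = 15 (r>0 drops 1)

15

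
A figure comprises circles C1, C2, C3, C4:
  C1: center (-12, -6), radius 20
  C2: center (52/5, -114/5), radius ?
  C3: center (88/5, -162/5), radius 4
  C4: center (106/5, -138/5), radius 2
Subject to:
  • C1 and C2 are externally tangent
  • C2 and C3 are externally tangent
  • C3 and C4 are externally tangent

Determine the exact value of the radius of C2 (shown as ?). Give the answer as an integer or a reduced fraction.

8

1. [ext C1·C2]  r_C2² + 40r_C2 − 384 = 0  ⇒  r_C2 = 8 (r>0 drops 1)
2. [ext C2·C3]  r_C2² + 8r_C2 − 128 = 0  ⇒  r_C2 = 8 (r>0 drops 1)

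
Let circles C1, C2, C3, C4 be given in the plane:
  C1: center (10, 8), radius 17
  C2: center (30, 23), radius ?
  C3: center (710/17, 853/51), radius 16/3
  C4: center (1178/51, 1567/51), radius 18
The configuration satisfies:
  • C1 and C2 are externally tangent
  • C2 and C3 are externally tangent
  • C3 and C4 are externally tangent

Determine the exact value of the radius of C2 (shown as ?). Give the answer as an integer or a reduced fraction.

1. [ext C1·C2]  r_C2² + 34r_C2 − 336 = 0  ⇒  r_C2 = 8 (r>0 drops 1)
2. [ext C2·C3]  r_C2² + (32/3)r_C2 − 448/3 = 0  ⇒  r_C2 = 8 (r>0 drops 1)

8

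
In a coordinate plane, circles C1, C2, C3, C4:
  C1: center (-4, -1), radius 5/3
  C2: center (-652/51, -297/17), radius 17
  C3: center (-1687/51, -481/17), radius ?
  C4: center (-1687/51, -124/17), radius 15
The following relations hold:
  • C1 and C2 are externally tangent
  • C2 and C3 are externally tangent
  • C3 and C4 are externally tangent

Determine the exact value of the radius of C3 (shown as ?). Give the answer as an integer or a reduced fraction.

1. [ext C2·C3]  r_C3² + 34r_C3 − 240 = 0  ⇒  r_C3 = 6 (r>0 drops 1)
2. [ext C3·C4]  r_C3² + 30r_C3 − 216 = 0  ⇒  r_C3 = 6 (r>0 drops 1)

6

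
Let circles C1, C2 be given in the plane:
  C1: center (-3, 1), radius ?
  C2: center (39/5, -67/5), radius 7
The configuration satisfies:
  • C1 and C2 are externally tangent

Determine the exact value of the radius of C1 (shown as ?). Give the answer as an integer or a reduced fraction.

11

1. [ext C1·C2]  r_C1² + 14r_C1 − 275 = 0  ⇒  r_C1 = 11 (r>0 drops 1)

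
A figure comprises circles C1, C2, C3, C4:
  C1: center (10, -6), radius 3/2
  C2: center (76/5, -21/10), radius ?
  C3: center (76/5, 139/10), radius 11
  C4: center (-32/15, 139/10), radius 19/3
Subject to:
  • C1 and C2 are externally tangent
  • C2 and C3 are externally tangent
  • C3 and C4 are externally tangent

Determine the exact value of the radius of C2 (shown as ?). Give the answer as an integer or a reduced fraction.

1. [ext C1·C2]  r_C2² + 3r_C2 − 40 = 0  ⇒  r_C2 = 5 (r>0 drops 1)
2. [ext C2·C3]  r_C2² + 22r_C2 − 135 = 0  ⇒  r_C2 = 5 (r>0 drops 1)

5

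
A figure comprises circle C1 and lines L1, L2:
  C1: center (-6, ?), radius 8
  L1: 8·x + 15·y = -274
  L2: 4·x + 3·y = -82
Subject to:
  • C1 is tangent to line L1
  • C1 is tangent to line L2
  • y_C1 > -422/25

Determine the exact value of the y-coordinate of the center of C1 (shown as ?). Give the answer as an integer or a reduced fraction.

1. [C1‖L1]  y_C1² + (452/15)y_C1 + 724/5 = 0  ⇒  y_C1 = -362/15 or -6
2. [C1‖L2]  y_C1² + (116/3)y_C1 + 196 = 0  ⇒  y_C1 = -98/3 or -6

-6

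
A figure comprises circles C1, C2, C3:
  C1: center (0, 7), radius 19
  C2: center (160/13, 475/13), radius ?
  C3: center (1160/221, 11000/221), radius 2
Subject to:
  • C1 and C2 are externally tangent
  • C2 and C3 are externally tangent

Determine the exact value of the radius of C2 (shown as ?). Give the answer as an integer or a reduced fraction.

1. [ext C1·C2]  r_C2² + 38r_C2 − 663 = 0  ⇒  r_C2 = 13 (r>0 drops 1)
2. [ext C2·C3]  r_C2² + 4r_C2 − 221 = 0  ⇒  r_C2 = 13 (r>0 drops 1)

13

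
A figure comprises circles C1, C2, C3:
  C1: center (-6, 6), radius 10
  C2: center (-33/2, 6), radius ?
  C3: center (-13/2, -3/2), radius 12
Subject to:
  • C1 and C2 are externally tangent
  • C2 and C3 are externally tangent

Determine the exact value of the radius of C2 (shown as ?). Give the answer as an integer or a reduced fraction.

1/2

1. [ext C1·C2]  r_C2² + 20r_C2 − 41/4 = 0  ⇒  r_C2 = 1/2 (r>0 drops 1)
2. [ext C2·C3]  r_C2² + 24r_C2 − 49/4 = 0  ⇒  r_C2 = 1/2 (r>0 drops 1)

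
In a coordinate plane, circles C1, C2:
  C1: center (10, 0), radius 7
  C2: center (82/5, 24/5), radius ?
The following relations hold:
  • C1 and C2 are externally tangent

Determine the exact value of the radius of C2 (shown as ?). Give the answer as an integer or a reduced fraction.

1. [ext C1·C2]  r_C2² + 14r_C2 − 15 = 0  ⇒  r_C2 = 1 (r>0 drops 1)

1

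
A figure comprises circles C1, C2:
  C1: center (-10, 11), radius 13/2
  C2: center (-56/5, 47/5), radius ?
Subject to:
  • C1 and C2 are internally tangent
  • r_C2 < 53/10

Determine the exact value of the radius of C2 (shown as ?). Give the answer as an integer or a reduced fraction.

1. [int C1,C2]  r_C2² − 13r_C2 + 153/4 = 0  ⇒  r_C2 = 9/2 or 17/2
2. given r_C2 < 53/10: keep 9/2

9/2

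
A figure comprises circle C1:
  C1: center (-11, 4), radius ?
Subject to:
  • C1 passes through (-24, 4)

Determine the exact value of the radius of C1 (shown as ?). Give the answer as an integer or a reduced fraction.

1. [C1∋P]  r_C1² − 169 = 0  ⇒  r_C1 = 13 (r>0 drops 1)

13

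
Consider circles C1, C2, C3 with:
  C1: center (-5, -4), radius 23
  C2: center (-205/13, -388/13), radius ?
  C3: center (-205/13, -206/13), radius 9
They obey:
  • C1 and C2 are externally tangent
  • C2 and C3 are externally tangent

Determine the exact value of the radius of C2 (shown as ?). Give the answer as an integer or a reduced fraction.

5

1. [ext C1·C2]  r_C2² + 46r_C2 − 255 = 0  ⇒  r_C2 = 5 (r>0 drops 1)
2. [ext C2·C3]  r_C2² + 18r_C2 − 115 = 0  ⇒  r_C2 = 5 (r>0 drops 1)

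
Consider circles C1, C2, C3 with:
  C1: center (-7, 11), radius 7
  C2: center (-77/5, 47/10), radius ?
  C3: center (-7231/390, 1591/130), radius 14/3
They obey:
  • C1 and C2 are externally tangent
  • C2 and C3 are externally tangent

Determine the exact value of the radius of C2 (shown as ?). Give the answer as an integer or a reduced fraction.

1. [ext C1·C2]  r_C2² + 14r_C2 − 245/4 = 0  ⇒  r_C2 = 7/2 (r>0 drops 1)
2. [ext C2·C3]  r_C2² + (28/3)r_C2 − 539/12 = 0  ⇒  r_C2 = 7/2 (r>0 drops 1)

7/2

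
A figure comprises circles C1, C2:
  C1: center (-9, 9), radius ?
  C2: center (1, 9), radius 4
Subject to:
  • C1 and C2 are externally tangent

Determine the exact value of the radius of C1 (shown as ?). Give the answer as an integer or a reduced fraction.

1. [ext C1·C2]  r_C1² + 8r_C1 − 84 = 0  ⇒  r_C1 = 6 (r>0 drops 1)

6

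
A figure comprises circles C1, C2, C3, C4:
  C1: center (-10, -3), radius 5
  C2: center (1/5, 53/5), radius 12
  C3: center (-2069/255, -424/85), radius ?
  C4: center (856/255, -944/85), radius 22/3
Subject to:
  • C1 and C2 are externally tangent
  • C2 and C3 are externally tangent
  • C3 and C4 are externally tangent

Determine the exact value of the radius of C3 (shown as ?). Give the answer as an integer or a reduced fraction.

1. [ext C2·C3]  r_C3² + 24r_C3 − 1513/9 = 0  ⇒  r_C3 = 17/3 (r>0 drops 1)
2. [ext C3·C4]  r_C3² + (44/3)r_C3 − 1037/9 = 0  ⇒  r_C3 = 17/3 (r>0 drops 1)

17/3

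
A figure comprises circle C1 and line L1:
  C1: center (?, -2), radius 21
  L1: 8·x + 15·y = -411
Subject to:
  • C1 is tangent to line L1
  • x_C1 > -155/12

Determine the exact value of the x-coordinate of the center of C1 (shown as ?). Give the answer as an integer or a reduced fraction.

-3

1. [C1‖L1]  x_C1² + (381/4)x_C1 + 1107/4 = 0  ⇒  x_C1 = -369/4 or -3
2. given x_C1 > -155/12: keep -3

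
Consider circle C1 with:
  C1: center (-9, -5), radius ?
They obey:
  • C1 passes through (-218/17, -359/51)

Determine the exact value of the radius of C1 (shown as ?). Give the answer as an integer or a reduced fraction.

13/3

1. [C1∋P]  r_C1² − 169/9 = 0  ⇒  r_C1 = 13/3 (r>0 drops 1)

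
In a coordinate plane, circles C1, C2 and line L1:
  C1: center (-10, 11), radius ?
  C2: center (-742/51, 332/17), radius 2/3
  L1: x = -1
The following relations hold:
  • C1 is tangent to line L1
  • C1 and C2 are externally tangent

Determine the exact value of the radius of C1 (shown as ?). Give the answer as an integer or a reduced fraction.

9

1. [C1‖L1]  r_C1² − 81 = 0  ⇒  r_C1 = 9 (r>0 drops 1)
2. [ext C1·C2]  r_C1² + (4/3)r_C1 − 93 = 0  ⇒  r_C1 = 9 (r>0 drops 1)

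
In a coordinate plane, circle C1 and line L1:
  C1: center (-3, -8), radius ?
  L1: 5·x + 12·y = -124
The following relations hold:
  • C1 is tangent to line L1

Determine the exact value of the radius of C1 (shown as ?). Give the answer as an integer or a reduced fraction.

1. [C1‖L1]  r_C1² − 1 = 0  ⇒  r_C1 = 1 (r>0 drops 1)

1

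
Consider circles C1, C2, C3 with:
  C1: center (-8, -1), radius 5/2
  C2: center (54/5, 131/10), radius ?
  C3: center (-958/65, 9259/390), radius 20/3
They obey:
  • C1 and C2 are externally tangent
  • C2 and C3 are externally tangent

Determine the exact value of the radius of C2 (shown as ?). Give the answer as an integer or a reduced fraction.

21

1. [ext C1·C2]  r_C2² + 5r_C2 − 546 = 0  ⇒  r_C2 = 21 (r>0 drops 1)
2. [ext C2·C3]  r_C2² + (40/3)r_C2 − 721 = 0  ⇒  r_C2 = 21 (r>0 drops 1)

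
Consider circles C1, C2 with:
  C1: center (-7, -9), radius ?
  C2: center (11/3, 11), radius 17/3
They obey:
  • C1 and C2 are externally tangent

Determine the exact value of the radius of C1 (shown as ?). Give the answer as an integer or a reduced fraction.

1. [ext C1·C2]  r_C1² + (34/3)r_C1 − 1445/3 = 0  ⇒  r_C1 = 17 (r>0 drops 1)

17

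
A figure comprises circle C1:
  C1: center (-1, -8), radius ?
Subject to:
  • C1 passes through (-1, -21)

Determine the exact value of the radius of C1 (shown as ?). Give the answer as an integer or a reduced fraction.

1. [C1∋P]  r_C1² − 169 = 0  ⇒  r_C1 = 13 (r>0 drops 1)

13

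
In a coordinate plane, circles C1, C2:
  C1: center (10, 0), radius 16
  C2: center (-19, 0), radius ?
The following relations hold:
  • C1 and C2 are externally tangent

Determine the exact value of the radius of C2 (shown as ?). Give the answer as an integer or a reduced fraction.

1. [ext C1·C2]  r_C2² + 32r_C2 − 585 = 0  ⇒  r_C2 = 13 (r>0 drops 1)

13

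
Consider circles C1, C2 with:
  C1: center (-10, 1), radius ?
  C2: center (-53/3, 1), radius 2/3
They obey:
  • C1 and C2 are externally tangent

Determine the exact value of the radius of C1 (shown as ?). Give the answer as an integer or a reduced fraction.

1. [ext C1·C2]  r_C1² + (4/3)r_C1 − 175/3 = 0  ⇒  r_C1 = 7 (r>0 drops 1)

7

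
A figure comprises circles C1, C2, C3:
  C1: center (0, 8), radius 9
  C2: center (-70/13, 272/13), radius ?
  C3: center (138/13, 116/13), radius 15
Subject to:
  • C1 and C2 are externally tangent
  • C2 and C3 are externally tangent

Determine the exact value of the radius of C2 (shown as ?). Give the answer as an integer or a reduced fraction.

5

1. [ext C1·C2]  r_C2² + 18r_C2 − 115 = 0  ⇒  r_C2 = 5 (r>0 drops 1)
2. [ext C2·C3]  r_C2² + 30r_C2 − 175 = 0  ⇒  r_C2 = 5 (r>0 drops 1)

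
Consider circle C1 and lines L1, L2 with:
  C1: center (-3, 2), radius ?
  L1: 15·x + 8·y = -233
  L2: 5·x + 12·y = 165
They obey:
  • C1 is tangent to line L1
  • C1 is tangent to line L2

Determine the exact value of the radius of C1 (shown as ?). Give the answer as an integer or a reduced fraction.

12

1. [C1‖L1]  r_C1² − 144 = 0  ⇒  r_C1 = 12 (r>0 drops 1)
2. [C1‖L2]  r_C1² − 144 = 0  ⇒  r_C1 = 12 (r>0 drops 1)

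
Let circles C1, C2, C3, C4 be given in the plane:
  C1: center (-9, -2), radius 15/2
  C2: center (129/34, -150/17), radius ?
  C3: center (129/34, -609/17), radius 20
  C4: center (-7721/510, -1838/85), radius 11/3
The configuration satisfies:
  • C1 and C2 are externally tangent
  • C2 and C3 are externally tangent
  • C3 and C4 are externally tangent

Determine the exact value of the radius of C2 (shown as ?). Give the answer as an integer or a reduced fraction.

1. [ext C1·C2]  r_C2² + 15r_C2 − 154 = 0  ⇒  r_C2 = 7 (r>0 drops 1)
2. [ext C2·C3]  r_C2² + 40r_C2 − 329 = 0  ⇒  r_C2 = 7 (r>0 drops 1)

7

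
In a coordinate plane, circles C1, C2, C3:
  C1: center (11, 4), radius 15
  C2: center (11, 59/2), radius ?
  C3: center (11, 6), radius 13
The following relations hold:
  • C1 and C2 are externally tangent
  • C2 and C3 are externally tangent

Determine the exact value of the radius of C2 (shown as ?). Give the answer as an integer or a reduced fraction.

21/2

1. [ext C1·C2]  r_C2² + 30r_C2 − 1701/4 = 0  ⇒  r_C2 = 21/2 (r>0 drops 1)
2. [ext C2·C3]  r_C2² + 26r_C2 − 1533/4 = 0  ⇒  r_C2 = 21/2 (r>0 drops 1)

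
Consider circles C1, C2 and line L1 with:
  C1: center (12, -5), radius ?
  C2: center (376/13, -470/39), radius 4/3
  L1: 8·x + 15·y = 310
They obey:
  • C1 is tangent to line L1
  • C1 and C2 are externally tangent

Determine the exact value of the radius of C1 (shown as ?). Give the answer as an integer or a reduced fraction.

1. [C1‖L1]  r_C1² − 289 = 0  ⇒  r_C1 = 17 (r>0 drops 1)
2. [ext C1·C2]  r_C1² + (8/3)r_C1 − 1003/3 = 0  ⇒  r_C1 = 17 (r>0 drops 1)

17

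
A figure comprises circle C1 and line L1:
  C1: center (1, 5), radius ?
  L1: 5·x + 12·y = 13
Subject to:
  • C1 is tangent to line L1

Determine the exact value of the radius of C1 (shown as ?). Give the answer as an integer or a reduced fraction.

1. [C1‖L1]  r_C1² − 16 = 0  ⇒  r_C1 = 4 (r>0 drops 1)

4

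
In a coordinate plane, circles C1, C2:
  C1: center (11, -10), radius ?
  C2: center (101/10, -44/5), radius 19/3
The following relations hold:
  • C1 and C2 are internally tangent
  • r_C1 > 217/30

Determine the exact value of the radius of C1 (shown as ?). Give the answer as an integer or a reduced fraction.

1. [int C1,C2]  r_C1² − (38/3)r_C1 + 1363/36 = 0  ⇒  r_C1 = 29/6 or 47/6
2. given r_C1 > 217/30: keep 47/6

47/6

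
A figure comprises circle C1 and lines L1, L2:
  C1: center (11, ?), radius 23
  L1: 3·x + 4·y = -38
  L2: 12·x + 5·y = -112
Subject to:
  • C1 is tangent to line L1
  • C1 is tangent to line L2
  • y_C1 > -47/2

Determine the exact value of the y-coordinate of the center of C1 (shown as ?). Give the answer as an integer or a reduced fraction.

1. [C1‖L1]  y_C1² + (71/2)y_C1 − 1023/2 = 0  ⇒  y_C1 = -93/2 or 11
2. [C1‖L2]  y_C1² + (488/5)y_C1 − 5973/5 = 0  ⇒  y_C1 = -543/5 or 11

11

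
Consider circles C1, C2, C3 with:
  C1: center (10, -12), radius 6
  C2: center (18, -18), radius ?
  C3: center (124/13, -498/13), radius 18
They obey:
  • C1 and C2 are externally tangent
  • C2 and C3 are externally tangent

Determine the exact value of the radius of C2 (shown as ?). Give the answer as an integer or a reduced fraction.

1. [ext C1·C2]  r_C2² + 12r_C2 − 64 = 0  ⇒  r_C2 = 4 (r>0 drops 1)
2. [ext C2·C3]  r_C2² + 36r_C2 − 160 = 0  ⇒  r_C2 = 4 (r>0 drops 1)

4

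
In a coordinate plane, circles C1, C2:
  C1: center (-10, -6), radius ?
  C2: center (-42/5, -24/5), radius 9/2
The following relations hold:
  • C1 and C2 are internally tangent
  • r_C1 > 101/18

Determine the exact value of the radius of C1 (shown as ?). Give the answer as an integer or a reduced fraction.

13/2

1. [int C1,C2]  r_C1² − 9r_C1 + 65/4 = 0  ⇒  r_C1 = 5/2 or 13/2
2. given r_C1 > 101/18: keep 13/2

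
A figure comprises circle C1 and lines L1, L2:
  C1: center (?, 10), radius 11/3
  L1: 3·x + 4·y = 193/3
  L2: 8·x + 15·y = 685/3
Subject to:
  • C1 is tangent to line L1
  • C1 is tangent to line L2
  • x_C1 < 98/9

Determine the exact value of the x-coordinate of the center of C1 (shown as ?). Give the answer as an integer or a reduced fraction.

1. [C1‖L1]  x_C1² − (146/9)x_C1 + 256/9 = 0  ⇒  x_C1 = 2 or 128/9
2. [C1‖L2]  x_C1² − (235/12)x_C1 + 211/6 = 0  ⇒  x_C1 = 2 or 211/12

2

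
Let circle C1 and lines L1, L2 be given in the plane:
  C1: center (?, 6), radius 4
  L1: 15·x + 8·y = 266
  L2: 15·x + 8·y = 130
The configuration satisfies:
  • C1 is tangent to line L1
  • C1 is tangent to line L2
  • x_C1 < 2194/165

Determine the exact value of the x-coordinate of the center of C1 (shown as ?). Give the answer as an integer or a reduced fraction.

1. [C1‖L1]  x_C1² − (436/15)x_C1 + 572/3 = 0  ⇒  x_C1 = 10 or 286/15
2. [C1‖L2]  x_C1² − (164/15)x_C1 + 28/3 = 0  ⇒  x_C1 = 14/15 or 10

10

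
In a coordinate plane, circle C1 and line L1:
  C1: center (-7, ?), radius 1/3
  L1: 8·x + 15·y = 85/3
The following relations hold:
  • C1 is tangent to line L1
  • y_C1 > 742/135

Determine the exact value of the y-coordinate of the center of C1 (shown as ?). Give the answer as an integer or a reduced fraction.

1. [C1‖L1]  y_C1² − (506/45)y_C1 + 472/15 = 0  ⇒  y_C1 = 236/45 or 6
2. given y_C1 > 742/135: keep 6

6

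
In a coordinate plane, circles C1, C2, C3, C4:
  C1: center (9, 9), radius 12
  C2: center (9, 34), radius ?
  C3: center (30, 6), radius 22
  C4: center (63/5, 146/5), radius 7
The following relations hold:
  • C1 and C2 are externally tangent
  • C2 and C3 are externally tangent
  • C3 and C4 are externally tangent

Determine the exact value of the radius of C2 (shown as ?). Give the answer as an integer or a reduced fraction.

1. [ext C1·C2]  r_C2² + 24r_C2 − 481 = 0  ⇒  r_C2 = 13 (r>0 drops 1)
2. [ext C2·C3]  r_C2² + 44r_C2 − 741 = 0  ⇒  r_C2 = 13 (r>0 drops 1)

13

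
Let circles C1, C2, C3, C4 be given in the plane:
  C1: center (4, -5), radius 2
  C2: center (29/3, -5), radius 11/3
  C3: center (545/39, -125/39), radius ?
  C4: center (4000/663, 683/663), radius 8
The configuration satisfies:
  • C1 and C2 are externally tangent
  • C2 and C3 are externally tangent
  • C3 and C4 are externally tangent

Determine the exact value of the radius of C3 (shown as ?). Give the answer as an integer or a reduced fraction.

1. [ext C2·C3]  r_C3² + (22/3)r_C3 − 25/3 = 0  ⇒  r_C3 = 1 (r>0 drops 1)
2. [ext C3·C4]  r_C3² + 16r_C3 − 17 = 0  ⇒  r_C3 = 1 (r>0 drops 1)

1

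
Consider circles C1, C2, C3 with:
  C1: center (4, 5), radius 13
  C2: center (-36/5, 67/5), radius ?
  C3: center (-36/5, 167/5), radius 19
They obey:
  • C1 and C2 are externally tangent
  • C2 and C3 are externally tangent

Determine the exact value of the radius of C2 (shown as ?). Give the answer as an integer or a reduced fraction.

1

1. [ext C1·C2]  r_C2² + 26r_C2 − 27 = 0  ⇒  r_C2 = 1 (r>0 drops 1)
2. [ext C2·C3]  r_C2² + 38r_C2 − 39 = 0  ⇒  r_C2 = 1 (r>0 drops 1)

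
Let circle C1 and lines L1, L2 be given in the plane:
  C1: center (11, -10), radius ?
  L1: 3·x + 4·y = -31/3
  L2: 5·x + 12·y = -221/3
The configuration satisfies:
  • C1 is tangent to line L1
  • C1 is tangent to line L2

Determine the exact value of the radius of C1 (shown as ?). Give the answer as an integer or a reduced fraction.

1. [C1‖L1]  r_C1² − 4/9 = 0  ⇒  r_C1 = 2/3 (r>0 drops 1)
2. [C1‖L2]  r_C1² − 4/9 = 0  ⇒  r_C1 = 2/3 (r>0 drops 1)

2/3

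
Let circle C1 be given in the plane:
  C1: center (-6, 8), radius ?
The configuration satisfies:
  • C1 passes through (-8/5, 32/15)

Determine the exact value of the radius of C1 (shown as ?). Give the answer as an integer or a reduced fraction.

1. [C1∋P]  r_C1² − 484/9 = 0  ⇒  r_C1 = 22/3 (r>0 drops 1)

22/3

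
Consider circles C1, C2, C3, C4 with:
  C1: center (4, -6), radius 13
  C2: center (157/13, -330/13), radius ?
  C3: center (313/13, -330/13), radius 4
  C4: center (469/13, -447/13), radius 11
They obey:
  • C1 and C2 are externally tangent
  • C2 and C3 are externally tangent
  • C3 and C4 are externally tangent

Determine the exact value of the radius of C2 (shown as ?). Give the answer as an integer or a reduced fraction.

1. [ext C1·C2]  r_C2² + 26r_C2 − 272 = 0  ⇒  r_C2 = 8 (r>0 drops 1)
2. [ext C2·C3]  r_C2² + 8r_C2 − 128 = 0  ⇒  r_C2 = 8 (r>0 drops 1)

8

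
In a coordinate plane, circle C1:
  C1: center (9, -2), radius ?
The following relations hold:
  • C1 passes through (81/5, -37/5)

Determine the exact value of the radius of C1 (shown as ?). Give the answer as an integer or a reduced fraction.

1. [C1∋P]  r_C1² − 81 = 0  ⇒  r_C1 = 9 (r>0 drops 1)

9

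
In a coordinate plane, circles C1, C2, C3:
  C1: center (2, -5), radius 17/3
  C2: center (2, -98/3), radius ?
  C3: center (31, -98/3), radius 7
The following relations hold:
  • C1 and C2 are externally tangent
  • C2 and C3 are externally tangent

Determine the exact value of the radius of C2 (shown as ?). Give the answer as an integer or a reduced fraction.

22

1. [ext C1·C2]  r_C2² + (34/3)r_C2 − 2200/3 = 0  ⇒  r_C2 = 22 (r>0 drops 1)
2. [ext C2·C3]  r_C2² + 14r_C2 − 792 = 0  ⇒  r_C2 = 22 (r>0 drops 1)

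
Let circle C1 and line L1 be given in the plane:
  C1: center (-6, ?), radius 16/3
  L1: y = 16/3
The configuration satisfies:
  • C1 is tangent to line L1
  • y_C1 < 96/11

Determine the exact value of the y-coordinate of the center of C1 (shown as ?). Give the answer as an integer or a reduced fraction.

0

1. [C1‖L1]  y_C1² − (32/3)y_C1 = 0  ⇒  y_C1 = 0 or 32/3
2. given y_C1 < 96/11: keep 0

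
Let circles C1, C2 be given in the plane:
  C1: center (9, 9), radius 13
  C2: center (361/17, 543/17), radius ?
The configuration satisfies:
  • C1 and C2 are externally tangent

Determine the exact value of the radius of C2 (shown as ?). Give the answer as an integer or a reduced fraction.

1. [ext C1·C2]  r_C2² + 26r_C2 − 507 = 0  ⇒  r_C2 = 13 (r>0 drops 1)

13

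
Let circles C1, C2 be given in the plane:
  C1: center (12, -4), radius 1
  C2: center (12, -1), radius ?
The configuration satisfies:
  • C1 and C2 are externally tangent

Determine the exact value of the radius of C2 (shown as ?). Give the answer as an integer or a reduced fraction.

2

1. [ext C1·C2]  r_C2² + 2r_C2 − 8 = 0  ⇒  r_C2 = 2 (r>0 drops 1)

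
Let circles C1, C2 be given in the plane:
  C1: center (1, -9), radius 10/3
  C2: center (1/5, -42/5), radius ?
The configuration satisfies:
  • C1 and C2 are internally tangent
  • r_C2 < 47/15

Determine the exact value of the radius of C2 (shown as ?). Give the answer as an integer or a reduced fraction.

7/3

1. [int C1,C2]  r_C2² − (20/3)r_C2 + 91/9 = 0  ⇒  r_C2 = 7/3 or 13/3
2. given r_C2 < 47/15: keep 7/3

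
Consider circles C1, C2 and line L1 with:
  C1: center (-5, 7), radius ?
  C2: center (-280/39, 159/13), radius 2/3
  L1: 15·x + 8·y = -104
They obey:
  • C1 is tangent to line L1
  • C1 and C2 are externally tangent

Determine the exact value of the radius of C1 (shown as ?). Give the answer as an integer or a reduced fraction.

5

1. [C1‖L1]  r_C1² − 25 = 0  ⇒  r_C1 = 5 (r>0 drops 1)
2. [ext C1·C2]  r_C1² + (4/3)r_C1 − 95/3 = 0  ⇒  r_C1 = 5 (r>0 drops 1)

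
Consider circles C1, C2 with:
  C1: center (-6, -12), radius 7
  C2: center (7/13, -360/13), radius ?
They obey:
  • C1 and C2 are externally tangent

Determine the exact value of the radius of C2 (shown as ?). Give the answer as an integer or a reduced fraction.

10

1. [ext C1·C2]  r_C2² + 14r_C2 − 240 = 0  ⇒  r_C2 = 10 (r>0 drops 1)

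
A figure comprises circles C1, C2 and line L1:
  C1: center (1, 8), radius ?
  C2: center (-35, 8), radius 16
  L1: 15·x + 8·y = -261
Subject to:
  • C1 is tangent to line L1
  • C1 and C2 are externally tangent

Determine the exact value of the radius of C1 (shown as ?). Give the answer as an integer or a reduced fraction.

1. [C1‖L1]  r_C1² − 400 = 0  ⇒  r_C1 = 20 (r>0 drops 1)
2. [ext C1·C2]  r_C1² + 32r_C1 − 1040 = 0  ⇒  r_C1 = 20 (r>0 drops 1)

20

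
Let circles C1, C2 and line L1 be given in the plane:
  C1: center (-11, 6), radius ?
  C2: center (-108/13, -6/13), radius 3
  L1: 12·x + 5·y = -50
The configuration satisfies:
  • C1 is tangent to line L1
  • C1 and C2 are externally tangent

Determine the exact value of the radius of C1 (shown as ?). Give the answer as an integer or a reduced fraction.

4

1. [C1‖L1]  r_C1² − 16 = 0  ⇒  r_C1 = 4 (r>0 drops 1)
2. [ext C1·C2]  r_C1² + 6r_C1 − 40 = 0  ⇒  r_C1 = 4 (r>0 drops 1)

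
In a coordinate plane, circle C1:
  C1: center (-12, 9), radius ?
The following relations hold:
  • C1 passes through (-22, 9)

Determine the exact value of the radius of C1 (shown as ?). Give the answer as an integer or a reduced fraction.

10

1. [C1∋P]  r_C1² − 100 = 0  ⇒  r_C1 = 10 (r>0 drops 1)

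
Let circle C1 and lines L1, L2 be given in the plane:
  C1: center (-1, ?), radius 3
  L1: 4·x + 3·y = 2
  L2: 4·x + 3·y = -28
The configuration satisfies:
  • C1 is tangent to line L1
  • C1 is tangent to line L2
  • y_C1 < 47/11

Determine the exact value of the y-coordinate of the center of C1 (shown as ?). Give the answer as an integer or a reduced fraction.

1. [C1‖L1]  y_C1² − 4y_C1 − 21 = 0  ⇒  y_C1 = -3 or 7
2. [C1‖L2]  y_C1² + 16y_C1 + 39 = 0  ⇒  y_C1 = -13 or -3

-3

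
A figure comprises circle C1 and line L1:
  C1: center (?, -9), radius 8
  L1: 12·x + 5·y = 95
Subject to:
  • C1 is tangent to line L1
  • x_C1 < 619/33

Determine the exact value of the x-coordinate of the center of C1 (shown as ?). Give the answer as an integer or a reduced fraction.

3

1. [C1‖L1]  x_C1² − (70/3)x_C1 + 61 = 0  ⇒  x_C1 = 3 or 61/3
2. given x_C1 < 619/33: keep 3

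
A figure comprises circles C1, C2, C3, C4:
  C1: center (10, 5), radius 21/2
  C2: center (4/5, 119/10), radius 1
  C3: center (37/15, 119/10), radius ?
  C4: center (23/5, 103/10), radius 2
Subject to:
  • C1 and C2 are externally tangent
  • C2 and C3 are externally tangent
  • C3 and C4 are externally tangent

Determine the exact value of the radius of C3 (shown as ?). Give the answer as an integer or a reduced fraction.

1. [ext C2·C3]  r_C3² + 2r_C3 − 16/9 = 0  ⇒  r_C3 = 2/3 (r>0 drops 1)
2. [ext C3·C4]  r_C3² + 4r_C3 − 28/9 = 0  ⇒  r_C3 = 2/3 (r>0 drops 1)

2/3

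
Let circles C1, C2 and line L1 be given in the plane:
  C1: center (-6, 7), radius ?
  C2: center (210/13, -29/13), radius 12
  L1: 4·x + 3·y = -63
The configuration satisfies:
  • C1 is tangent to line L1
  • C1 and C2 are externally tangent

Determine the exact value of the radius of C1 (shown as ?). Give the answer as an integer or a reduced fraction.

1. [C1‖L1]  r_C1² − 144 = 0  ⇒  r_C1 = 12 (r>0 drops 1)
2. [ext C1·C2]  r_C1² + 24r_C1 − 432 = 0  ⇒  r_C1 = 12 (r>0 drops 1)

12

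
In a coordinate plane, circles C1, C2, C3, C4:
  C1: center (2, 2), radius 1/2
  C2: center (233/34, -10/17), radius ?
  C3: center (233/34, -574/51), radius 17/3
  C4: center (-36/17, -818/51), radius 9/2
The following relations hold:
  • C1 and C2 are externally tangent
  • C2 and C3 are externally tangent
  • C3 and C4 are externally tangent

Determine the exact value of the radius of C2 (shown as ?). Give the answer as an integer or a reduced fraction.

1. [ext C1·C2]  r_C2² + 1r_C2 − 30 = 0  ⇒  r_C2 = 5 (r>0 drops 1)
2. [ext C2·C3]  r_C2² + (34/3)r_C2 − 245/3 = 0  ⇒  r_C2 = 5 (r>0 drops 1)

5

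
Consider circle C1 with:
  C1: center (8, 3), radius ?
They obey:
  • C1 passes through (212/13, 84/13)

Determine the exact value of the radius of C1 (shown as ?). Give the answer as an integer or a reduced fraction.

1. [C1∋P]  r_C1² − 81 = 0  ⇒  r_C1 = 9 (r>0 drops 1)

9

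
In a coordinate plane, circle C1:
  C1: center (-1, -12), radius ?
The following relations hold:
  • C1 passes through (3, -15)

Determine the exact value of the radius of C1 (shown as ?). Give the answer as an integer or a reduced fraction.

1. [C1∋P]  r_C1² − 25 = 0  ⇒  r_C1 = 5 (r>0 drops 1)

5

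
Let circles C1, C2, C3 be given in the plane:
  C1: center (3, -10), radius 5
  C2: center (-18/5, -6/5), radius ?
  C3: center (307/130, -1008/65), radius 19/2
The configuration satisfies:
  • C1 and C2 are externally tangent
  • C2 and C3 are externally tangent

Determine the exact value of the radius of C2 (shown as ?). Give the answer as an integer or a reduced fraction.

1. [ext C1·C2]  r_C2² + 10r_C2 − 96 = 0  ⇒  r_C2 = 6 (r>0 drops 1)
2. [ext C2·C3]  r_C2² + 19r_C2 − 150 = 0  ⇒  r_C2 = 6 (r>0 drops 1)

6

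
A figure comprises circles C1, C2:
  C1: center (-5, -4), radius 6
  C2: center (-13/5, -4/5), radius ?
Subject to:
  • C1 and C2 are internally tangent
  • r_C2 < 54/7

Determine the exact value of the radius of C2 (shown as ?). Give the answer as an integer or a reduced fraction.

2

1. [int C1,C2]  r_C2² − 12r_C2 + 20 = 0  ⇒  r_C2 = 2 or 10
2. given r_C2 < 54/7: keep 2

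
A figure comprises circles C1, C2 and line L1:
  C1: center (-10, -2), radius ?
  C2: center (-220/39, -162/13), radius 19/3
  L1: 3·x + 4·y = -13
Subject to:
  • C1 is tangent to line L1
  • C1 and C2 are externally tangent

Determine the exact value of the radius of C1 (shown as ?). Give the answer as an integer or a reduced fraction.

5

1. [C1‖L1]  r_C1² − 25 = 0  ⇒  r_C1 = 5 (r>0 drops 1)
2. [ext C1·C2]  r_C1² + (38/3)r_C1 − 265/3 = 0  ⇒  r_C1 = 5 (r>0 drops 1)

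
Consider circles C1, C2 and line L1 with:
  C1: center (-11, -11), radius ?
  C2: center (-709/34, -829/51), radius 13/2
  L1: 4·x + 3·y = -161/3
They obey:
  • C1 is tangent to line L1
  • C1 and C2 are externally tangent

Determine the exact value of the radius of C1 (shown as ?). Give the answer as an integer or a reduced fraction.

14/3

1. [C1‖L1]  r_C1² − 196/9 = 0  ⇒  r_C1 = 14/3 (r>0 drops 1)
2. [ext C1·C2]  r_C1² + 13r_C1 − 742/9 = 0  ⇒  r_C1 = 14/3 (r>0 drops 1)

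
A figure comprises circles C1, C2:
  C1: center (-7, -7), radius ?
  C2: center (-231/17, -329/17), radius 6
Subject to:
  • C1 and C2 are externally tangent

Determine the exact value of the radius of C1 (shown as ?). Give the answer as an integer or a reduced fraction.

8

1. [ext C1·C2]  r_C1² + 12r_C1 − 160 = 0  ⇒  r_C1 = 8 (r>0 drops 1)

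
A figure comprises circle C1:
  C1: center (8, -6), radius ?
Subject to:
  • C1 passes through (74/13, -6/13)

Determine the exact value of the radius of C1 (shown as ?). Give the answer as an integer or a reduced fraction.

1. [C1∋P]  r_C1² − 36 = 0  ⇒  r_C1 = 6 (r>0 drops 1)

6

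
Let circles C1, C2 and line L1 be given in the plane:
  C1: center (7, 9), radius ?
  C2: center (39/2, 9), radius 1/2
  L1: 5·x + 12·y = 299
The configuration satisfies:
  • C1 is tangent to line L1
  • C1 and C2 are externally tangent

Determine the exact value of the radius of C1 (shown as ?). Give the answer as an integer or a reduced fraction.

1. [C1‖L1]  r_C1² − 144 = 0  ⇒  r_C1 = 12 (r>0 drops 1)
2. [ext C1·C2]  r_C1² + 1r_C1 − 156 = 0  ⇒  r_C1 = 12 (r>0 drops 1)

12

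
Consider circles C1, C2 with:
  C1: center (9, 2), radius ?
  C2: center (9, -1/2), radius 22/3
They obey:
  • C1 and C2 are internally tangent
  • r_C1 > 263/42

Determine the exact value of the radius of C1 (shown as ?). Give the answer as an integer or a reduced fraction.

59/6

1. [int C1,C2]  r_C1² − (44/3)r_C1 + 1711/36 = 0  ⇒  r_C1 = 29/6 or 59/6
2. given r_C1 > 263/42: keep 59/6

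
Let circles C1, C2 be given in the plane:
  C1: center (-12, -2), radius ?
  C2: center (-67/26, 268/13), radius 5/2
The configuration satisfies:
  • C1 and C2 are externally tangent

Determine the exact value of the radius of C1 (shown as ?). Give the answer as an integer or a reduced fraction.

1. [ext C1·C2]  r_C1² + 5r_C1 − 594 = 0  ⇒  r_C1 = 22 (r>0 drops 1)

22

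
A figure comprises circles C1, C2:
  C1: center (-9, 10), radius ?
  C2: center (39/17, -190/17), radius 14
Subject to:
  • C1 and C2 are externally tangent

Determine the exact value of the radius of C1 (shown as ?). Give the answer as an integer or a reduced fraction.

10

1. [ext C1·C2]  r_C1² + 28r_C1 − 380 = 0  ⇒  r_C1 = 10 (r>0 drops 1)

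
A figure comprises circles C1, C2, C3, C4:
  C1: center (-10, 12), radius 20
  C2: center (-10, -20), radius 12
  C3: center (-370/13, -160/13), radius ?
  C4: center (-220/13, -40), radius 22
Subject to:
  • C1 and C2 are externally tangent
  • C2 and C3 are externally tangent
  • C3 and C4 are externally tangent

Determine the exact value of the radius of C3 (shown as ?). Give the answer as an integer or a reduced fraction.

1. [ext C2·C3]  r_C3² + 24r_C3 − 256 = 0  ⇒  r_C3 = 8 (r>0 drops 1)
2. [ext C3·C4]  r_C3² + 44r_C3 − 416 = 0  ⇒  r_C3 = 8 (r>0 drops 1)

8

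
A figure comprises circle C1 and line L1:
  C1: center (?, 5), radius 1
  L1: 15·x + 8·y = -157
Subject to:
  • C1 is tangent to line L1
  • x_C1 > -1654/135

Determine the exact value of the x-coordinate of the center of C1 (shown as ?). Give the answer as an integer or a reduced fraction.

1. [C1‖L1]  x_C1² + (394/15)x_C1 + 856/5 = 0  ⇒  x_C1 = -214/15 or -12
2. given x_C1 > -1654/135: keep -12

-12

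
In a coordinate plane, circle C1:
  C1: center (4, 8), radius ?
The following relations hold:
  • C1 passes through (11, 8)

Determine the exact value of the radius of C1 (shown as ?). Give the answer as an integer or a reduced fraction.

7

1. [C1∋P]  r_C1² − 49 = 0  ⇒  r_C1 = 7 (r>0 drops 1)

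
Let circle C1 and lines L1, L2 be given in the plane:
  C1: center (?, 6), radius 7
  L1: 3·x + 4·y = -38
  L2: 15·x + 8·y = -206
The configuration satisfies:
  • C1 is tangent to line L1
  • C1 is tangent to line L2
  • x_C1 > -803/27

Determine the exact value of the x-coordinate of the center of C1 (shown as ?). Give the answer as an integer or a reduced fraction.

-9

1. [C1‖L1]  x_C1² + (124/3)x_C1 + 291 = 0  ⇒  x_C1 = -97/3 or -9
2. [C1‖L2]  x_C1² + (508/15)x_C1 + 1119/5 = 0  ⇒  x_C1 = -373/15 or -9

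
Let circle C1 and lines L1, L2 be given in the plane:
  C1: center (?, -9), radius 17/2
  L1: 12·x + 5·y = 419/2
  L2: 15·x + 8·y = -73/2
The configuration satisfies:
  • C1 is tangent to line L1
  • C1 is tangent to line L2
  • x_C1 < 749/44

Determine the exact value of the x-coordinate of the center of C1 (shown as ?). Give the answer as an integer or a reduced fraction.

1. [C1‖L1]  x_C1² − (509/12)x_C1 + 365 = 0  ⇒  x_C1 = 12 or 365/12
2. [C1‖L2]  x_C1² − (71/15)x_C1 − 436/5 = 0  ⇒  x_C1 = -109/15 or 12

12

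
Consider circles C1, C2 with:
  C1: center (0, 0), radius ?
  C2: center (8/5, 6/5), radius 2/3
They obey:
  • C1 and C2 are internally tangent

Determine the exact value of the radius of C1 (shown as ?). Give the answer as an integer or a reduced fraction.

8/3

1. [int C1,C2]  r_C1² − (4/3)r_C1 − 32/9 = 0  ⇒  r_C1 = 8/3 (r>0 drops 1)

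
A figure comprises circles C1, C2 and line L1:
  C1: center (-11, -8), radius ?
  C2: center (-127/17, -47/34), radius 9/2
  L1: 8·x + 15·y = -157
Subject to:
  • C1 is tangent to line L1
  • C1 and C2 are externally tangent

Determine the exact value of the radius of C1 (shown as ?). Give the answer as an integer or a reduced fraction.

3

1. [C1‖L1]  r_C1² − 9 = 0  ⇒  r_C1 = 3 (r>0 drops 1)
2. [ext C1·C2]  r_C1² + 9r_C1 − 36 = 0  ⇒  r_C1 = 3 (r>0 drops 1)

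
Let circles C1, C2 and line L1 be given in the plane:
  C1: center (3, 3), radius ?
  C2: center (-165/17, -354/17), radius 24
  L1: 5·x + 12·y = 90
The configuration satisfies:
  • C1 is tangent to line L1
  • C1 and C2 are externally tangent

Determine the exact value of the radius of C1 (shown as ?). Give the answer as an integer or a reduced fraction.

1. [C1‖L1]  r_C1² − 9 = 0  ⇒  r_C1 = 3 (r>0 drops 1)
2. [ext C1·C2]  r_C1² + 48r_C1 − 153 = 0  ⇒  r_C1 = 3 (r>0 drops 1)

3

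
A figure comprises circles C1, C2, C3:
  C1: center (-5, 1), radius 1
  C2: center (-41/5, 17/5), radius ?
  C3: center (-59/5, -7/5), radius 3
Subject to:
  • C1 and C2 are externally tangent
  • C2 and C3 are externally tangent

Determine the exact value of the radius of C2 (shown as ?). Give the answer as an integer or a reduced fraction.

3

1. [ext C1·C2]  r_C2² + 2r_C2 − 15 = 0  ⇒  r_C2 = 3 (r>0 drops 1)
2. [ext C2·C3]  r_C2² + 6r_C2 − 27 = 0  ⇒  r_C2 = 3 (r>0 drops 1)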